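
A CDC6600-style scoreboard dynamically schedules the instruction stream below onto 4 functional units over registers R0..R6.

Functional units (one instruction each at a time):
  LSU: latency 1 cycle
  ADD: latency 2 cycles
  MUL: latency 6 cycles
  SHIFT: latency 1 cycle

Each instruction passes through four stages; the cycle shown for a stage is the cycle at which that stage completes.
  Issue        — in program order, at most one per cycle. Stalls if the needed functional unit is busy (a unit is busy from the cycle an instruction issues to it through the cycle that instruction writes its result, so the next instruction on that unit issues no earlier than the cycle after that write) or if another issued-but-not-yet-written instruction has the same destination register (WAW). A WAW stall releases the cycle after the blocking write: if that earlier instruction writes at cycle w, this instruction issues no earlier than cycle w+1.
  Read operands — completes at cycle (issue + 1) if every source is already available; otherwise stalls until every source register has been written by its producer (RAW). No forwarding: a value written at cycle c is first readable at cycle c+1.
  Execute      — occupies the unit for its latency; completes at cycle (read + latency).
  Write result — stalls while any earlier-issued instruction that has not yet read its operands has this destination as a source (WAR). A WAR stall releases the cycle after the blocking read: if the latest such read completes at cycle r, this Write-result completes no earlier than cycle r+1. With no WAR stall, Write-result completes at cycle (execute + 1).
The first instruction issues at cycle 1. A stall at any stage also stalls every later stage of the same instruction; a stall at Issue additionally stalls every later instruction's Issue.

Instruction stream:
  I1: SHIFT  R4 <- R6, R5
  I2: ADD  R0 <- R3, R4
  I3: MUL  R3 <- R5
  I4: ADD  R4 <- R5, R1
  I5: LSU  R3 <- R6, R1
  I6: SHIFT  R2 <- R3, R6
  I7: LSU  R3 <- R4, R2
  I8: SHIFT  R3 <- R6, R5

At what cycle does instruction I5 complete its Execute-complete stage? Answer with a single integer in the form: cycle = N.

I1  is:1  ro:2  ex:3  wr:4
I2  is:2  ro:5  ex:7  wr:8  — RAW R4: wait I1 write@4
I3  is:3  ro:4  ex:10  wr:11
I4  is:9  ro:10  ex:12  wr:13  — struct: ADD busy until I2 writes@8
I5  is:12  ro:13  ex:14  wr:15  — WAW R3: wait I3 write@11
I6  is:13  ro:16  ex:17  wr:18  — RAW R3: wait I5 write@15
I7  is:16  ro:19  ex:20  wr:21  — struct: LSU busy until I5 writes@15, RAW R2: wait I6 write@18
I8  is:22  ro:23  ex:24  wr:25  — WAW R3: wait I7 write@21

cycle = 14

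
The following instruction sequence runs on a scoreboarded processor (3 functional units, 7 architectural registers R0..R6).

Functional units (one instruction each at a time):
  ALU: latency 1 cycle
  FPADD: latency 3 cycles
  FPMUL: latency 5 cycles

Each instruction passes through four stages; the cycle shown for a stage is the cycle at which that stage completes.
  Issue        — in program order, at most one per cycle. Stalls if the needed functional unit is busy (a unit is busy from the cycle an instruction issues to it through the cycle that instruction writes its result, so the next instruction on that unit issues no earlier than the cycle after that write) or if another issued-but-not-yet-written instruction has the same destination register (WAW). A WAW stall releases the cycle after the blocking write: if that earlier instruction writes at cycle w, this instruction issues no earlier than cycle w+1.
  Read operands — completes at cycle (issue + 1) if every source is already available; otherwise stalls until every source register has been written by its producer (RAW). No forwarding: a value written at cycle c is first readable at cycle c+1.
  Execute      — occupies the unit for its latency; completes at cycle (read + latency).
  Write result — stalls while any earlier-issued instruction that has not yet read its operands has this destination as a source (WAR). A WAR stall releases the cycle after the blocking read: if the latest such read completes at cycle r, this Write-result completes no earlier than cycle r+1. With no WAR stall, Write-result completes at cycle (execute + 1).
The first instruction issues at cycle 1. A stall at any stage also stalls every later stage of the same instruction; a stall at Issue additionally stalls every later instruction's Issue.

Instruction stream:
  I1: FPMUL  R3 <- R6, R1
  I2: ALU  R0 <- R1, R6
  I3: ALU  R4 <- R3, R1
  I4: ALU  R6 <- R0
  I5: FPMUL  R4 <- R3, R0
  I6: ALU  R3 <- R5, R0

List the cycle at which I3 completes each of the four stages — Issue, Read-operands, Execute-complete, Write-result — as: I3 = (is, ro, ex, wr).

  I1 | 1 | 2 | 7 | 8
  I2 | 2 | 3 | 4 | 5
  I3 | 6 | 9 | 10 | 11   struct: ALU busy until I2 writes@5 · RAW R3: wait I1 write@8
  I4 | 12 | 13 | 14 | 15   struct: ALU busy until I3 writes@11
  I5 | 13 | 14 | 19 | 20
  I6 | 16 | 17 | 18 | 19   struct: ALU busy until I4 writes@15

I3 = (6, 9, 10, 11)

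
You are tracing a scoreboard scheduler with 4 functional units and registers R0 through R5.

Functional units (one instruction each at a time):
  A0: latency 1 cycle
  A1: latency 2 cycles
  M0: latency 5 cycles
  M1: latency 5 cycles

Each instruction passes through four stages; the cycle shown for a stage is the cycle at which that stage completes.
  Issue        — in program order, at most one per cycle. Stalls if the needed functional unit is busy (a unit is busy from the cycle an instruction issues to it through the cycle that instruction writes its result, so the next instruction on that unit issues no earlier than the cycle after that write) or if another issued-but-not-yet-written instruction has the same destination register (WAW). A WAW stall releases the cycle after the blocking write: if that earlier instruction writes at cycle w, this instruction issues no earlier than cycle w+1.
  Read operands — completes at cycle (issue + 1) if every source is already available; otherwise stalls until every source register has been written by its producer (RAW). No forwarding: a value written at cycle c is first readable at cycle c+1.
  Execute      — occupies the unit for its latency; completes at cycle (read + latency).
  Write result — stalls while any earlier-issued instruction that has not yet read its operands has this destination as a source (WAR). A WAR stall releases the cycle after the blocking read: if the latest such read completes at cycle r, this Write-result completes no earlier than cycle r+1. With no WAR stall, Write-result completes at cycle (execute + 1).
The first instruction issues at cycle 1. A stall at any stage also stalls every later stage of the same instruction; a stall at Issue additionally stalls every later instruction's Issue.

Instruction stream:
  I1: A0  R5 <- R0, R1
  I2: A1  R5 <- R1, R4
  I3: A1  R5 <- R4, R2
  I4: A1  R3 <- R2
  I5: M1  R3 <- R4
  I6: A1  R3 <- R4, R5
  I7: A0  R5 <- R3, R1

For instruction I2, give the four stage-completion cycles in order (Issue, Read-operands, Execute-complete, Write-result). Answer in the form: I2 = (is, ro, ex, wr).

c1: I1→A0
c2: I1 RO
c3: I1 EX
c4: I1 WR R5
c5: I2→A1
c6: I2 RO
c8: I2 EX
c9: I2 WR R5
c10: I3→A1
c11: I3 RO
c13: I3 EX
c14: I3 WR R5
c15: I4→A1
c16: I4 RO
c18: I4 EX
c19: I4 WR R3
c20: I5→M1
c21: I5 RO
c26: I5 EX
c27: I5 WR R3
c28: I6→A1
c29: I6 RO | I7→A0
c31: I6 EX
c32: I6 WR R3
c33: I7 RO
c34: I7 EX
c35: I7 WR R5

I2 = (5, 6, 8, 9)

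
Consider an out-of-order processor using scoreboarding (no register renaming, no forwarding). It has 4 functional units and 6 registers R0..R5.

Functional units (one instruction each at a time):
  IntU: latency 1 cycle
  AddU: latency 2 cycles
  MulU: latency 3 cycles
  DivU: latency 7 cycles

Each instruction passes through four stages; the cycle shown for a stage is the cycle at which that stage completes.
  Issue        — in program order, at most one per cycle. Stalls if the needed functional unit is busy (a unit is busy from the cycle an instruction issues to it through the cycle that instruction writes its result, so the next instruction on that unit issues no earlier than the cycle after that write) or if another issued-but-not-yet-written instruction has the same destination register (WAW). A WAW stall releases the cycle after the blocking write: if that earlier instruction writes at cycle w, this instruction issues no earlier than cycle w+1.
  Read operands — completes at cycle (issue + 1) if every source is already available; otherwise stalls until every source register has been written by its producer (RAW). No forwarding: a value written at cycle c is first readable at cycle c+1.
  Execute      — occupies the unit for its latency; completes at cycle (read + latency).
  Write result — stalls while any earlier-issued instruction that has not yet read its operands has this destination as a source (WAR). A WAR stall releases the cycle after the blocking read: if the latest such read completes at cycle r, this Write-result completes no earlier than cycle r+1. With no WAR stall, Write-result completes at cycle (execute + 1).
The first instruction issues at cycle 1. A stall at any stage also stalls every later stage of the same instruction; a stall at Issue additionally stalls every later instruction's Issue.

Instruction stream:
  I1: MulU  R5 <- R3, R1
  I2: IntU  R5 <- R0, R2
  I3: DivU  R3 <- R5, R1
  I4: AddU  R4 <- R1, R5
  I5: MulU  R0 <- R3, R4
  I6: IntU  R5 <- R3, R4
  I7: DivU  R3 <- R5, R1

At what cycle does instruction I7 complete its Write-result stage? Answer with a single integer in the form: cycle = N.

cycle = 31

c1: I1 issues→MulU
c2: I1 reads
c5: I1 exec-done
c6: I1 writes R5
c7: I2 issues→IntU
c8: I2 reads, I3 issues→DivU
c9: I2 exec-done, I4 issues→AddU
c10: I2 writes R5, I5 issues→MulU
c11: I3 reads, I4 reads, I6 issues→IntU
c13: I4 exec-done
c14: I4 writes R4
c18: I3 exec-done
c19: I3 writes R3
c20: I5 reads, I6 reads, I7 issues→DivU
c21: I6 exec-done
c22: I6 writes R5
c23: I5 exec-done, I7 reads
c24: I5 writes R0
c30: I7 exec-done
c31: I7 writes R3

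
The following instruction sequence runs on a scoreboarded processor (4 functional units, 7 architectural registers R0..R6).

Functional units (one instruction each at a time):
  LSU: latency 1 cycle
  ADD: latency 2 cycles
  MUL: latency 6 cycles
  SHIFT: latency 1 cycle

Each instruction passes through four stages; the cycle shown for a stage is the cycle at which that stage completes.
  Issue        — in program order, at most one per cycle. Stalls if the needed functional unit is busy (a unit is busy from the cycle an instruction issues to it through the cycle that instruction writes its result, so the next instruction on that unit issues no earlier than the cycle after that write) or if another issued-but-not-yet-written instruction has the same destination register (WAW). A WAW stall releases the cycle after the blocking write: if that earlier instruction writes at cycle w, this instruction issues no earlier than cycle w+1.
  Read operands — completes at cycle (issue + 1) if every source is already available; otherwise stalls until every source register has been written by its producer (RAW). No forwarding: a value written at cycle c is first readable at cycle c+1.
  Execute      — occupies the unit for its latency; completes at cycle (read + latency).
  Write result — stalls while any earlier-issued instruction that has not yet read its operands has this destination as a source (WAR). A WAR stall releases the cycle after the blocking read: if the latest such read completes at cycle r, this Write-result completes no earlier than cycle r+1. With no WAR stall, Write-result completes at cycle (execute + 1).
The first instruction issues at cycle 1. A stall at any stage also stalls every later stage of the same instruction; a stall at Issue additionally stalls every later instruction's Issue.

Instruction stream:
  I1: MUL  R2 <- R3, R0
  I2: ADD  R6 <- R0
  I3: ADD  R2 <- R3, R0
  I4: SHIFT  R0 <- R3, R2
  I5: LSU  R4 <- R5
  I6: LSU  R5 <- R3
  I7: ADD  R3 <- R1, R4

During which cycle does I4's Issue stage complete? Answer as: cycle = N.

cycle = 11

I1 -> (1, 2, 8, 9)
I2 -> (2, 3, 5, 6)
I3 -> (10, 11, 13, 14)  // WAW R2: wait I1 write@9
I4 -> (11, 15, 16, 17)  // RAW R2: wait I3 write@14
I5 -> (12, 13, 14, 15)
I6 -> (16, 17, 18, 19)  // struct: LSU busy until I5 writes@15
I7 -> (17, 18, 20, 21)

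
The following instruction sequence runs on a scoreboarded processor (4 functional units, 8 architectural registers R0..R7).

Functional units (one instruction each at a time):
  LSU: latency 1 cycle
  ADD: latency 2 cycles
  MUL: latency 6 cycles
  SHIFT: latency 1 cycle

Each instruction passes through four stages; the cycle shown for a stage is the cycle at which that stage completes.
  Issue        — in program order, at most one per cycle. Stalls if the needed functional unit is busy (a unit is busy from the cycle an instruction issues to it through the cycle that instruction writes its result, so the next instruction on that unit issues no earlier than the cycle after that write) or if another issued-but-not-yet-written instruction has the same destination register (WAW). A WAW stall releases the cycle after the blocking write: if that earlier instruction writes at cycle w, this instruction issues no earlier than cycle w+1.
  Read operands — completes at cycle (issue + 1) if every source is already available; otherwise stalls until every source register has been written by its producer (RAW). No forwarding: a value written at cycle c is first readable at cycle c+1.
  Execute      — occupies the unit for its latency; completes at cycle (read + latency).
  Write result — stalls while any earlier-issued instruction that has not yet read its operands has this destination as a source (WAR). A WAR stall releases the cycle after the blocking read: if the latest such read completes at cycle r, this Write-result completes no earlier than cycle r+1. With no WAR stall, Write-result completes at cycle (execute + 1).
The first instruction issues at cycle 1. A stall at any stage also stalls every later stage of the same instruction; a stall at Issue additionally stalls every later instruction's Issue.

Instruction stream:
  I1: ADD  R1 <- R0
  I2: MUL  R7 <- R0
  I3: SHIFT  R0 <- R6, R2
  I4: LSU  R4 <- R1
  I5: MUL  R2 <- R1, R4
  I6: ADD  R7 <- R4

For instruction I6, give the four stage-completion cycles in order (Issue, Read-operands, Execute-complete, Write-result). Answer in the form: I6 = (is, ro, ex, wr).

I6 = (12, 13, 15, 16)

I1 -> (1, 2, 4, 5)
I2 -> (2, 3, 9, 10)
I3 -> (3, 4, 5, 6)
I4 -> (4, 6, 7, 8)  // RAW R1: wait I1 write@5
I5 -> (11, 12, 18, 19)  // struct: MUL busy until I2 writes@10
I6 -> (12, 13, 15, 16)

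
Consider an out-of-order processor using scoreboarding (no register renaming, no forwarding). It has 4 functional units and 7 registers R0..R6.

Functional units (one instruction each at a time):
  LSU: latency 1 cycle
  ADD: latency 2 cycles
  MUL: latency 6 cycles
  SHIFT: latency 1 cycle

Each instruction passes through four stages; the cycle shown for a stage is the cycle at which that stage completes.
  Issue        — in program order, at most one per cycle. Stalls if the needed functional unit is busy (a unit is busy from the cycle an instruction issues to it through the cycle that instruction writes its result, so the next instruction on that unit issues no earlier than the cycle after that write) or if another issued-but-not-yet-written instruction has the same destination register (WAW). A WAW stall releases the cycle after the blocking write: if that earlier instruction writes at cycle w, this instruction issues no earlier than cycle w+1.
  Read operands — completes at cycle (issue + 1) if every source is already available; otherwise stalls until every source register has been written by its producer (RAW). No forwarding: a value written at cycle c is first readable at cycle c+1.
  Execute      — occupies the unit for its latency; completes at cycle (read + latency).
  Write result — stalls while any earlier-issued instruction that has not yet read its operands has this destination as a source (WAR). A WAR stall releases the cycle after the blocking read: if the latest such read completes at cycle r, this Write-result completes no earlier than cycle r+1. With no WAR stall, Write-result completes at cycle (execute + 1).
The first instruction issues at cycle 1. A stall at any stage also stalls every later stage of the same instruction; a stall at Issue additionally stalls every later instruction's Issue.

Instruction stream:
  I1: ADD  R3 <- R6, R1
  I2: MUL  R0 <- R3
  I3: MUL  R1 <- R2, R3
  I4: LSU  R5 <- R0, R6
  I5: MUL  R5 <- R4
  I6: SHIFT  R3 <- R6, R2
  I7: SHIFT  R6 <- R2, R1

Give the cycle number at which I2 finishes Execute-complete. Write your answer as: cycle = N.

[1] I1→ADD
[2] I1 RO · I2→MUL
[4] I1 EX
[5] I1 WR R3
[6] I2 RO
[12] I2 EX
[13] I2 WR R0
[14] I3→MUL
[15] I3 RO · I4→LSU
[16] I4 RO
[17] I4 EX
[18] I4 WR R5
[21] I3 EX
[22] I3 WR R1
[23] I5→MUL
[24] I5 RO · I6→SHIFT
[25] I6 RO
[26] I6 EX
[27] I6 WR R3
[28] I7→SHIFT
[29] I7 RO
[30] I5 EX · I7 EX
[31] I5 WR R5 · I7 WR R6

cycle = 12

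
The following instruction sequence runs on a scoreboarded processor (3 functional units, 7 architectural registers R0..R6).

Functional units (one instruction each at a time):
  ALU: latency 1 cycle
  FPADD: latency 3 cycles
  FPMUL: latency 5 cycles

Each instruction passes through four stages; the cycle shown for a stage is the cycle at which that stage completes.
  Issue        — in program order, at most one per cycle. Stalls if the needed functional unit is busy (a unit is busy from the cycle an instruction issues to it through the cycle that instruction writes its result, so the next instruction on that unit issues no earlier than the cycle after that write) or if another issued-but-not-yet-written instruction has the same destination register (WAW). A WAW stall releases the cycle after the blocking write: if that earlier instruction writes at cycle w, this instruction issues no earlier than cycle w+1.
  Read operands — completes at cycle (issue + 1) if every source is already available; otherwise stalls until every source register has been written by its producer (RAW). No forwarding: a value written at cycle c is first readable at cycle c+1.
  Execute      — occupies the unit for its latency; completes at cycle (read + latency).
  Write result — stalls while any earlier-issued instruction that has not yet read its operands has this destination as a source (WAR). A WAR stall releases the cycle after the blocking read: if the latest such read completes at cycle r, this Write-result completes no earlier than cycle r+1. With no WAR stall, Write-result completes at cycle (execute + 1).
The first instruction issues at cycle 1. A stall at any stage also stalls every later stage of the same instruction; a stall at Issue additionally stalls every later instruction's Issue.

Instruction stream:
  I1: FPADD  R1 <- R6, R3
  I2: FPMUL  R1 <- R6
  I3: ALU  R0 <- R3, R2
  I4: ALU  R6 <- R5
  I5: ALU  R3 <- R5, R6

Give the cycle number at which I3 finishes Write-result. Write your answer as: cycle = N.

cycle 1: I1→FPADD
cycle 2: I1 RO
cycle 5: I1 EX
cycle 6: I1 WR R1
cycle 7: I2→FPMUL
cycle 8: I2 RO; I3→ALU
cycle 9: I3 RO
cycle 10: I3 EX
cycle 11: I3 WR R0
cycle 12: I4→ALU
cycle 13: I2 EX; I4 RO
cycle 14: I2 WR R1; I4 EX
cycle 15: I4 WR R6
cycle 16: I5→ALU
cycle 17: I5 RO
cycle 18: I5 EX
cycle 19: I5 WR R3

cycle = 11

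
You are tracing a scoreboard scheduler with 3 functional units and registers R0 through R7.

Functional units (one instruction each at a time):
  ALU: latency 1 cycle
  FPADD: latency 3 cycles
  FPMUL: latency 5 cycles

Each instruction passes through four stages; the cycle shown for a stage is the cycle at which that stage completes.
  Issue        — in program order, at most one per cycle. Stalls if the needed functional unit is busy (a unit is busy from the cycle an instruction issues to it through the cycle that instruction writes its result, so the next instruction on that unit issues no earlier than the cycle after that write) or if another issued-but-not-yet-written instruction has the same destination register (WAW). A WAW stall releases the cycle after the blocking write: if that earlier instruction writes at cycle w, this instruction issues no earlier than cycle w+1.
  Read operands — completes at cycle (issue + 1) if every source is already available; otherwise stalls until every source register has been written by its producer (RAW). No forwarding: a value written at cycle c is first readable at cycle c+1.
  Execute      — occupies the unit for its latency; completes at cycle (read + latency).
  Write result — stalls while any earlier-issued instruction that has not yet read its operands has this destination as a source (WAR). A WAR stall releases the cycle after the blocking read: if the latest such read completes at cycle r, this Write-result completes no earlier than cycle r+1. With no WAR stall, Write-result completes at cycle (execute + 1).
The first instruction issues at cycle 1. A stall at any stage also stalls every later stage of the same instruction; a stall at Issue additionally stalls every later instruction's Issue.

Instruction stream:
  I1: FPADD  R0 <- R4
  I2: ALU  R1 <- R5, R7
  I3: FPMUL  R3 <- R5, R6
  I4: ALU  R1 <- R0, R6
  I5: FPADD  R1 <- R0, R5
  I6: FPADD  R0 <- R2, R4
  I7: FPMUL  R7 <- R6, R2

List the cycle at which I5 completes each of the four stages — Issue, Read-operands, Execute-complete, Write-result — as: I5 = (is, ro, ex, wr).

I5 = (10, 11, 14, 15)

[I1] 1/2/5/6
[I2] 2/3/4/5
[I3] 3/4/9/10
[I4] 6/7/8/9  (struct: ALU busy until I2 writes@5)
[I5] 10/11/14/15  (WAW R1: wait I4 write@9)
[I6] 16/17/20/21  (struct: FPADD busy until I5 writes@15)
[I7] 17/18/23/24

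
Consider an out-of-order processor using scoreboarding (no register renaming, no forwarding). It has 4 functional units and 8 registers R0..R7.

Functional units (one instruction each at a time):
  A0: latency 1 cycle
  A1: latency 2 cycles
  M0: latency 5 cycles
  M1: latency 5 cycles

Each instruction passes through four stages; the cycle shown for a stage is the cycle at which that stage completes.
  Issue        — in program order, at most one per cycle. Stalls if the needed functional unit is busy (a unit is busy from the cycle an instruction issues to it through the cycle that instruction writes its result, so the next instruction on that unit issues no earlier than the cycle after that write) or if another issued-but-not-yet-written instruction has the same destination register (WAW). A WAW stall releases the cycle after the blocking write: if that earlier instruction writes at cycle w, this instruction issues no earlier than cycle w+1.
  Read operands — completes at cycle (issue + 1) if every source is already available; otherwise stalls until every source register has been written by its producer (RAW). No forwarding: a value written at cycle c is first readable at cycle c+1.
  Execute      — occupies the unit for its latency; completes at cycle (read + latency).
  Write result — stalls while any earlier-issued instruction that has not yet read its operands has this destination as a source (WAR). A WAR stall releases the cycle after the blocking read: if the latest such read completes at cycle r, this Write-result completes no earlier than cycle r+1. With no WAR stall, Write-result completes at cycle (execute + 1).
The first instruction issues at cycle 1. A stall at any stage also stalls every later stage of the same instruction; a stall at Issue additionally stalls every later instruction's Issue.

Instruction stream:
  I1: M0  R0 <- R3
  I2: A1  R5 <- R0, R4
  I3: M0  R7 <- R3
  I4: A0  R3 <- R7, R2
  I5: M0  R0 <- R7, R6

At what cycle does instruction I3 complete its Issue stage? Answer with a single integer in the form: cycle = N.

cycle 1: I1 issues→M0
cycle 2: I1 reads · I2 issues→A1
cycle 7: I1 exec-done
cycle 8: I1 writes R0
cycle 9: I2 reads · I3 issues→M0
cycle 10: I3 reads · I4 issues→A0
cycle 11: I2 exec-done
cycle 12: I2 writes R5
cycle 15: I3 exec-done
cycle 16: I3 writes R7
cycle 17: I4 reads · I5 issues→M0
cycle 18: I4 exec-done · I5 reads
cycle 19: I4 writes R3
cycle 23: I5 exec-done
cycle 24: I5 writes R0

cycle = 9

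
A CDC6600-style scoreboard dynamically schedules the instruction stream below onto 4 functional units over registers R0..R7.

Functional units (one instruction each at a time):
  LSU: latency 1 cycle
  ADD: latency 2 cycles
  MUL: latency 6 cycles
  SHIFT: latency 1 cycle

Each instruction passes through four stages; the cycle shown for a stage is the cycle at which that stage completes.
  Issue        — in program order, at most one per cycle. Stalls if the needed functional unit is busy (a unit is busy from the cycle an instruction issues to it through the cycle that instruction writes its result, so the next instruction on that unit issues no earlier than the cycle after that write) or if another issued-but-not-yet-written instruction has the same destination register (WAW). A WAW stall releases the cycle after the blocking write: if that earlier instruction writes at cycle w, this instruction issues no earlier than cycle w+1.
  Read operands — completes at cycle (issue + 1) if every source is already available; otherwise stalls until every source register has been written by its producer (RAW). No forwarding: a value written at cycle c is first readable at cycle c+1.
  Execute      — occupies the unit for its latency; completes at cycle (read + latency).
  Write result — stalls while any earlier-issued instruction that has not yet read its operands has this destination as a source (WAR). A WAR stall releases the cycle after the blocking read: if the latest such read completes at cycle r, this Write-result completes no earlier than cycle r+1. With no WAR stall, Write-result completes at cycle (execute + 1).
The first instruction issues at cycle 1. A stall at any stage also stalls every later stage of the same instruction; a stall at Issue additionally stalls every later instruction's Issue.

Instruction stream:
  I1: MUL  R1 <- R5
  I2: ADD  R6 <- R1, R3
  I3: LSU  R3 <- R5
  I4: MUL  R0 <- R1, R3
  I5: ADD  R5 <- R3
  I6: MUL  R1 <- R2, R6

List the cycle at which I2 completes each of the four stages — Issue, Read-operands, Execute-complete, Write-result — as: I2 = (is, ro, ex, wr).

[I1] 1/2/8/9
[I2] 2/10/12/13  (RAW R1: wait I1 write@9)
[I3] 3/4/5/11  (WAR R3: wait I2 read@10)
[I4] 10/12/18/19  (struct: MUL busy until I1 writes@9; RAW R3: wait I3 write@11)
[I5] 14/15/17/18  (struct: ADD busy until I2 writes@13)
[I6] 20/21/27/28  (struct: MUL busy until I4 writes@19)

I2 = (2, 10, 12, 13)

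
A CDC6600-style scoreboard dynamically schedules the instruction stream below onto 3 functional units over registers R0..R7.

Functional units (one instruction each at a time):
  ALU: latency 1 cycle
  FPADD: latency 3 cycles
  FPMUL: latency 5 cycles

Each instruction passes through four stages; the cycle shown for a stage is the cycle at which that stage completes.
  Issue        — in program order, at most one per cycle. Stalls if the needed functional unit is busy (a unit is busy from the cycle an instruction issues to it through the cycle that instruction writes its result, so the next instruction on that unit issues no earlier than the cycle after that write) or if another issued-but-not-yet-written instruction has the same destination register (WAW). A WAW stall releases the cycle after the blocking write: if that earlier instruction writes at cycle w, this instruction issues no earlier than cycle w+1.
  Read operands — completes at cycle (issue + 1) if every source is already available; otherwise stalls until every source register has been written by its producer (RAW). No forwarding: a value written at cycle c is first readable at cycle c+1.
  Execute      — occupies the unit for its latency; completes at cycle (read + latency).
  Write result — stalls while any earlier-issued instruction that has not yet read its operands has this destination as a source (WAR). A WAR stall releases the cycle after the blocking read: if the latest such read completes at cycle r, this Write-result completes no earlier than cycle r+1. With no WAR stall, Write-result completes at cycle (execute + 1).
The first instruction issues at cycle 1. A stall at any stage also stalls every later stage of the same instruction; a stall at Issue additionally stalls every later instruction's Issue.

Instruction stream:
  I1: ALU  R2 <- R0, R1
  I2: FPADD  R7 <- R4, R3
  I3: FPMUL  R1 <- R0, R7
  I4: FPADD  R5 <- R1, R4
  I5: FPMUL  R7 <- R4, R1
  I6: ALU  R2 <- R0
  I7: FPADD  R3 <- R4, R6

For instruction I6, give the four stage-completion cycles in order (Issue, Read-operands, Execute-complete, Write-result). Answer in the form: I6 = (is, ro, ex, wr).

I6 = (16, 17, 18, 19)

[1] I1→ALU
[2] I1 RO | I2→FPADD
[3] I1 EX | I2 RO | I3→FPMUL
[4] I1 WR R2
[6] I2 EX
[7] I2 WR R7
[8] I3 RO | I4→FPADD
[13] I3 EX
[14] I3 WR R1
[15] I4 RO | I5→FPMUL
[16] I5 RO | I6→ALU
[17] I6 RO
[18] I4 EX | I6 EX
[19] I4 WR R5 | I6 WR R2
[20] I7→FPADD
[21] I5 EX | I7 RO
[22] I5 WR R7
[24] I7 EX
[25] I7 WR R3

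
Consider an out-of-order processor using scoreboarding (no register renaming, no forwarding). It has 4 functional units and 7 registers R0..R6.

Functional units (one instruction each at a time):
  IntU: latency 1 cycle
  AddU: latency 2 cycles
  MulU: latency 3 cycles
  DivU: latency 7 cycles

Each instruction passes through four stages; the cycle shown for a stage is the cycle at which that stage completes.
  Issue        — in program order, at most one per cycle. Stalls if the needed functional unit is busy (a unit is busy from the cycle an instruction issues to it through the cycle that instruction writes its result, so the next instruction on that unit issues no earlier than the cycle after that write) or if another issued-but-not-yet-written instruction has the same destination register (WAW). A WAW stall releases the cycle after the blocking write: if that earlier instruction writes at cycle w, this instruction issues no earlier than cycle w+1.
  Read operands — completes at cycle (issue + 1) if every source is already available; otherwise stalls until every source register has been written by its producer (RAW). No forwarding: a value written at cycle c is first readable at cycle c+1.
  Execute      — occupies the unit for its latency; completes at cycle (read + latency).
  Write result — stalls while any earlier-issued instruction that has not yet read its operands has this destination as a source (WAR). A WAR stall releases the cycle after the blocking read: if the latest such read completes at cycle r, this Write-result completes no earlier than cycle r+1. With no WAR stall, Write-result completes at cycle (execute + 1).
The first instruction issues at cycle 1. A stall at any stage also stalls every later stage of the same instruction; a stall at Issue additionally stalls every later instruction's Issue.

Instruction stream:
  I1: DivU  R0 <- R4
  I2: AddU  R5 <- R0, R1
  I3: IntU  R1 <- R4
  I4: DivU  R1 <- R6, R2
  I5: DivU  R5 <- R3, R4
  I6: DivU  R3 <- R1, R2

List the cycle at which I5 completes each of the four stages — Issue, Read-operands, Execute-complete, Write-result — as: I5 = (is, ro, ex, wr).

I5 = (23, 24, 31, 32)

[I1] 1/2/9/10
[I2] 2/11/13/14  (RAW R0: wait I1 write@10)
[I3] 3/4/5/12  (WAR R1: wait I2 read@11)
[I4] 13/14/21/22  (WAW R1: wait I3 write@12)
[I5] 23/24/31/32  (struct: DivU busy until I4 writes@22)
[I6] 33/34/41/42  (struct: DivU busy until I5 writes@32)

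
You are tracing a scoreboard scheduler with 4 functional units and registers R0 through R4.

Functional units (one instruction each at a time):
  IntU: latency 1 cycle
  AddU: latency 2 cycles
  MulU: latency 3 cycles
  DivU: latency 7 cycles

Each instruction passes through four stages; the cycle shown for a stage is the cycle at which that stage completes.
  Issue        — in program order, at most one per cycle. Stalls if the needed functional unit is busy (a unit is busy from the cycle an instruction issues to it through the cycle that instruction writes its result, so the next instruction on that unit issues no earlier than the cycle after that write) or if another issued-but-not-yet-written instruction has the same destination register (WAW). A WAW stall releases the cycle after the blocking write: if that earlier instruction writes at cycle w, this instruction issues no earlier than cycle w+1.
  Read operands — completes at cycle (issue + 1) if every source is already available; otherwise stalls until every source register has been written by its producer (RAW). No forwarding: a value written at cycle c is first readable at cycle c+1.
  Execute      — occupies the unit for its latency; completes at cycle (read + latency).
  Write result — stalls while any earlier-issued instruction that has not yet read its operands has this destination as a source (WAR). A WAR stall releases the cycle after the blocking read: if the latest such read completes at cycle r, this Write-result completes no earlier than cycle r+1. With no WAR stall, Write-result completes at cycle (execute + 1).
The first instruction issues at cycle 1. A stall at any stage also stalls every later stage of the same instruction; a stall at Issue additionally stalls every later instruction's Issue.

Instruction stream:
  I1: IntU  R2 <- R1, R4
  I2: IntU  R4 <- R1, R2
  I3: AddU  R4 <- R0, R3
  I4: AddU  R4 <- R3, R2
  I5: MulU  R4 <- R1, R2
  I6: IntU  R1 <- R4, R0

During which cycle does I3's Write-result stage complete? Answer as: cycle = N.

cycle = 13

c1: I1→IntU
c2: I1 RO
c3: I1 EX
c4: I1 WR R2
c5: I2→IntU
c6: I2 RO
c7: I2 EX
c8: I2 WR R4
c9: I3→AddU
c10: I3 RO
c12: I3 EX
c13: I3 WR R4
c14: I4→AddU
c15: I4 RO
c17: I4 EX
c18: I4 WR R4
c19: I5→MulU
c20: I5 RO | I6→IntU
c23: I5 EX
c24: I5 WR R4
c25: I6 RO
c26: I6 EX
c27: I6 WR R1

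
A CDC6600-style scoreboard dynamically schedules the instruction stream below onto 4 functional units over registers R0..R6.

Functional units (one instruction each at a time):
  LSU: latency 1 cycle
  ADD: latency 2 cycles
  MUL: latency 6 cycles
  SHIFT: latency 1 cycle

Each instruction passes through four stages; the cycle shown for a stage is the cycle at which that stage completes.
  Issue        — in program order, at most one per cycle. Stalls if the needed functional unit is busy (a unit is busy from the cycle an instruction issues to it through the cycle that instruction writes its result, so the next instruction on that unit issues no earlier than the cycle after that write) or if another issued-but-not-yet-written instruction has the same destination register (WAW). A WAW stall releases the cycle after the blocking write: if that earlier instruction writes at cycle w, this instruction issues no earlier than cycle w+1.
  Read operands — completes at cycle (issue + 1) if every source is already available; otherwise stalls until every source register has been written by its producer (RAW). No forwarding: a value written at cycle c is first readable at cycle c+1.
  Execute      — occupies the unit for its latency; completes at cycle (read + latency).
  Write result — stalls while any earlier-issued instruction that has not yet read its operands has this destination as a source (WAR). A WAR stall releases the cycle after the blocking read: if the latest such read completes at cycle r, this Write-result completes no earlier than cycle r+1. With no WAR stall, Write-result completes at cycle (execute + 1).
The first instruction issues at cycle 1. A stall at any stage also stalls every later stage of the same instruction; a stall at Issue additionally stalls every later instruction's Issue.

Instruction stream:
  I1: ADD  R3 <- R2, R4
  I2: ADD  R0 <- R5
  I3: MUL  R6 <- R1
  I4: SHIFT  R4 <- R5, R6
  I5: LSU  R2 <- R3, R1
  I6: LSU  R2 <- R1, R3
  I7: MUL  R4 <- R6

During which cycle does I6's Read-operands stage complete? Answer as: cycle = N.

I1  is:1  ro:2  ex:4  wr:5
I2  is:6  ro:7  ex:9  wr:10  — struct: ADD busy until I1 writes@5
I3  is:7  ro:8  ex:14  wr:15
I4  is:8  ro:16  ex:17  wr:18  — RAW R6: wait I3 write@15
I5  is:9  ro:10  ex:11  wr:12
I6  is:13  ro:14  ex:15  wr:16  — struct: LSU busy until I5 writes@12
I7  is:19  ro:20  ex:26  wr:27  — WAW R4: wait I4 write@18

cycle = 14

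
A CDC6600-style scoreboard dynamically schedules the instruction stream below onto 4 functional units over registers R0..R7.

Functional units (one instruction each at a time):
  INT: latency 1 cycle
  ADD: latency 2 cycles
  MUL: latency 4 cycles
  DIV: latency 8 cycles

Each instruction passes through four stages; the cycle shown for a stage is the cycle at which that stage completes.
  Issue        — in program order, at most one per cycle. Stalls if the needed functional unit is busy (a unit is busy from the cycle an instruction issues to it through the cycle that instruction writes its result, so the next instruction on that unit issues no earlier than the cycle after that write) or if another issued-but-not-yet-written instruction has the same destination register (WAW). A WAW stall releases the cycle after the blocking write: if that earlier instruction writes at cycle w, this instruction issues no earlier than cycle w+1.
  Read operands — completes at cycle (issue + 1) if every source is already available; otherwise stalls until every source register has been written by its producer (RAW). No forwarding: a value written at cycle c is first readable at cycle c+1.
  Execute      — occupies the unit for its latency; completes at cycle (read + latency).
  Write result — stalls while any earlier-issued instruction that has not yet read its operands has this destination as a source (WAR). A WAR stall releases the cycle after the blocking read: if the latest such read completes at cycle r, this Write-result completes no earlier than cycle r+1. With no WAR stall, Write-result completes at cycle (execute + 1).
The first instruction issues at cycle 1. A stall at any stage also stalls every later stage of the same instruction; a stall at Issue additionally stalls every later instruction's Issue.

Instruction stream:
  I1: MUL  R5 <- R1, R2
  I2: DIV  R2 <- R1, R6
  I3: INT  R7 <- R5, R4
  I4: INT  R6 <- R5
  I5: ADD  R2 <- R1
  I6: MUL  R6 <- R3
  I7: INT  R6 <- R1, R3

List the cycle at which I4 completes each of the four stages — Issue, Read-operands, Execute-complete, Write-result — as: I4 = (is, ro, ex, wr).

cycle 1: I1→MUL
cycle 2: I1 RO, I2→DIV
cycle 3: I2 RO, I3→INT
cycle 6: I1 EX
cycle 7: I1 WR R5
cycle 8: I3 RO
cycle 9: I3 EX
cycle 10: I3 WR R7
cycle 11: I2 EX, I4→INT
cycle 12: I2 WR R2, I4 RO
cycle 13: I4 EX, I5→ADD
cycle 14: I4 WR R6, I5 RO
cycle 15: I6→MUL
cycle 16: I5 EX, I6 RO
cycle 17: I5 WR R2
cycle 20: I6 EX
cycle 21: I6 WR R6
cycle 22: I7→INT
cycle 23: I7 RO
cycle 24: I7 EX
cycle 25: I7 WR R6

I4 = (11, 12, 13, 14)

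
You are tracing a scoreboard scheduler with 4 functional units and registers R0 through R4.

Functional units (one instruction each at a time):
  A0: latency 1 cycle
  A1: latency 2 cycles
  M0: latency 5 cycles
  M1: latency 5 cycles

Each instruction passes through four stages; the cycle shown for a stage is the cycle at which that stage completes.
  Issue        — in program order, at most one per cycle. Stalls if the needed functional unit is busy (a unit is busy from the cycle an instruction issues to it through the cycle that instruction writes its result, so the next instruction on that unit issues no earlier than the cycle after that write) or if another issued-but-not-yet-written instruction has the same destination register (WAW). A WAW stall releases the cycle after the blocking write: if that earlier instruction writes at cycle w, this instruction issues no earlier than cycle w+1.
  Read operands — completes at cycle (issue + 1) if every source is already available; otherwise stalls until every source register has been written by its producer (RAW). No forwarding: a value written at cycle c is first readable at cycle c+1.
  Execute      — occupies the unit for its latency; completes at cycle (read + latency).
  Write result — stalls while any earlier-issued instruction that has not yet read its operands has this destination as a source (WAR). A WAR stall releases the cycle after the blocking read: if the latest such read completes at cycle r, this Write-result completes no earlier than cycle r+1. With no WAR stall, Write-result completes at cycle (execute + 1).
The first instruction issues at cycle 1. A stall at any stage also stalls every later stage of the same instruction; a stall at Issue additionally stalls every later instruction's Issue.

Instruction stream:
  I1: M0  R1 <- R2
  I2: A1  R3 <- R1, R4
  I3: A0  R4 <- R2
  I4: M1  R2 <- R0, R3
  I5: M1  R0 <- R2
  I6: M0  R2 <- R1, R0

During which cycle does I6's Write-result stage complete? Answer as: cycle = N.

t=1  I1→M0
t=2  I1 RO | I2→A1
t=3  I3→A0
t=4  I3 RO | I4→M1
t=5  I3 EX
t=7  I1 EX
t=8  I1 WR R1
t=9  I2 RO
t=10  I3 WR R4
t=11  I2 EX
t=12  I2 WR R3
t=13  I4 RO
t=18  I4 EX
t=19  I4 WR R2
t=20  I5→M1
t=21  I5 RO | I6→M0
t=26  I5 EX
t=27  I5 WR R0
t=28  I6 RO
t=33  I6 EX
t=34  I6 WR R2

cycle = 34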